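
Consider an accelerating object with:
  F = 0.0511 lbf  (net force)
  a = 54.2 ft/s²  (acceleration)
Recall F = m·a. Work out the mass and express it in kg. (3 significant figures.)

0.0138 kg

From Newton's second law: m = F/a.
F = 0.0511 lbf = 0.2273 N; a = 54.2 ft/s² = 16.52 m/s².
m = 0.01376 kg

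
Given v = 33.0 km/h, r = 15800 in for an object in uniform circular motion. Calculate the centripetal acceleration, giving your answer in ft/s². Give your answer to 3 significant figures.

a is given directly by: a = v²/r.
v = 33.0 km/h = 9.167 m/s; r = 15800 in = 401.3 m.
a = 0.2094 m/s²
0.2094 m/s² × (1 ft/s² / 0.3048 m/s²) = 0.6869 ft/s²

0.687 ft/s²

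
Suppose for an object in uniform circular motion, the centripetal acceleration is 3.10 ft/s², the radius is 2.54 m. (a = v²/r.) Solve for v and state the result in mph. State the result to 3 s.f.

3.47 mph

Rearranging a = v²/r for v: v = √(a·r).
a = 3.10 ft/s² = 0.9449 m/s²; r = 2.54 m.
v = 1.549 m/s
1.549 m/s × (1 mph / 0.4470 m/s) = 3.465 mph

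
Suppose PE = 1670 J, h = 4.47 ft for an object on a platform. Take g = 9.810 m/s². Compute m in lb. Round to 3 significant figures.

275 lb

Rearranging: m = PE/(g·h).
PE = 1670 J; h = 4.47 ft = 1.362 m; g = 9.810 m/s².
m = 124.9 kg
124.9 kg × (1 lb / 0.4536 kg) = 275.5 lb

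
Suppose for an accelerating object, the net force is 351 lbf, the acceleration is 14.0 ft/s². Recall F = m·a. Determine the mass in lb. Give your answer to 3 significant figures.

From Newton's second law: m = F/a.
F = 351 lbf = 1561 N; a = 14.0 ft/s² = 4.267 m/s².
m = 365.9 kg
365.9 kg × (1 lb / 0.4536 kg) = 806.6 lb

807 lb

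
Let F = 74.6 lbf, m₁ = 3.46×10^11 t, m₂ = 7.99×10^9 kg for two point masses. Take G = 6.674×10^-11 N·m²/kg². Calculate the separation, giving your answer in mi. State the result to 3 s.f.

Rearranging F = G·m₁·m₂/r² for r: r = √(G·m₁m₂/F).
F = 74.6 lbf = 331.8 N; m₁ = 3.46×10^11 t = 3.460×10^14 kg; m₂ = 7.99×10^9 kg; G = 6.674×10^-11 N·m²/kg².
r = 7.457×10^5 m
7.457×10^5 m × (1 mi / 1609 m) = 463.3 mi

463 mi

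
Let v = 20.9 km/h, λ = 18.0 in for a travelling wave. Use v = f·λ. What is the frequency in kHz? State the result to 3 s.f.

Rearranging v = f·λ for f: f = v/λ.
v = 20.9 km/h = 5.806 m/s; λ = 18.0 in = 0.4572 m.
f = 12.70 Hz
12.70 Hz × (1 kHz / 1000 Hz) = 0.01270 kHz

0.0127 kHz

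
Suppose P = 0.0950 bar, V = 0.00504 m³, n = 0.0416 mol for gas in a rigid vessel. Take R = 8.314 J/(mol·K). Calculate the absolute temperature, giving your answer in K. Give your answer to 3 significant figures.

138 K

Rearranging: T = PV/(nR).
P = 0.0950 bar = 9500 Pa; V = 0.00504 m³; n = 0.0416 mol; R = 8.314 J/(mol·K).
T = 138.4 K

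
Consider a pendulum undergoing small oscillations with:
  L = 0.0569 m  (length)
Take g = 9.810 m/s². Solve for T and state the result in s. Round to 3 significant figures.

Directly: T = 2π√(L/g).
L = 0.0569 m; g = 9.810 m/s².
T = 0.4785 s

0.479 s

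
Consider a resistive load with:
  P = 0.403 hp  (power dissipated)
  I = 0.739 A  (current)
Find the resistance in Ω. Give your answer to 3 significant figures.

550 Ω

Rearranging: R = P/I².
P = 0.403 hp = 300.5 W; I = 0.739 A.
R = 550.3 Ω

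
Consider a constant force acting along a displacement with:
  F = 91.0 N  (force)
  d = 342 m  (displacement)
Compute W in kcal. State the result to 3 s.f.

W is given directly by: W = F·d.
F = 91.0 N; d = 342 m.
W = 31122 J
31122 J × (1 kcal / 4184 J) = 7.438 kcal

7.44 kcal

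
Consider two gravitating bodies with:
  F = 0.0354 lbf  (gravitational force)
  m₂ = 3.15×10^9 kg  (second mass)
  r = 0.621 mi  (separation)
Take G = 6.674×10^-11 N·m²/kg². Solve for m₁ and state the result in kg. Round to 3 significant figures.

7.48×10^5 kg

From Newton's law of gravitation: m₁ = F·r²/(G·m₂).
F = 0.0354 lbf = 0.1575 N; m₂ = 3.15×10^9 kg; r = 0.621 mi = 999.4 m; G = 6.674×10^-11 N·m²/kg².
m₁ = 7.481×10^5 kg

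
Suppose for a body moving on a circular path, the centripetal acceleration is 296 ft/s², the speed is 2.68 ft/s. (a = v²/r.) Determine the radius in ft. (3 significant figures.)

Rearranging: r = v²/a.
a = 296 ft/s² = 90.22 m/s²; v = 2.68 ft/s = 0.8169 m/s.
r = 0.007396 m
0.007396 m × (1 ft / 0.3048 m) = 0.02426 ft

0.0243 ft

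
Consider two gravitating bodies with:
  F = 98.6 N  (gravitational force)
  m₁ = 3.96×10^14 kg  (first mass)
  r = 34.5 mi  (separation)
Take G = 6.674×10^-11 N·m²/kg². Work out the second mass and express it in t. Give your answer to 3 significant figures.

11500 t

Rearranging F = G·m₁·m₂/r² for m₂: m₂ = F·r²/(G·m₁).
F = 98.6 N; m₁ = 3.96×10^14 kg; r = 34.5 mi = 55522 m; G = 6.674×10^-11 N·m²/kg².
m₂ = 1.150×10^7 kg
1.150×10^7 kg × (1 t / 1000 kg) = 11501 t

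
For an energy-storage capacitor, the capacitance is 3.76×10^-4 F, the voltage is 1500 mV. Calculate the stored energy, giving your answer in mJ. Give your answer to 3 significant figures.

Directly: E = ½CV².
C = 3.76×10^-4 F; V = 1500 mV = 1.500 V.
E = 4.230×10^-4 J
4.230×10^-4 J × (1 mJ / 0.001000 J) = 0.4230 mJ

0.423 mJ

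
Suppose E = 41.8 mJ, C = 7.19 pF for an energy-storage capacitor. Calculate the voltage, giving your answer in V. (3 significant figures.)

1.08×10^5 V

Solving E = ½C·V² for V: V = √(2E/C).
E = 41.8 mJ = 0.04180 J; C = 7.19 pF = 7.190×10^-12 F.
V = 1.078×10^5 V  (the unit combination reduces to kg·m²/(A·s³) = V)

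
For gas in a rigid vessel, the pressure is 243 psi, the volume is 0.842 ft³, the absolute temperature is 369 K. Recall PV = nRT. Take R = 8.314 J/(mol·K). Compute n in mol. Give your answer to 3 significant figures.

13.0 mol

From the ideal-gas law: n = PV/(RT).
P = 243 psi = 1.675×10^6 Pa; V = 0.842 ft³ = 0.02384 m³; T = 369 K; R = 8.314 J/(mol·K).
n = 13.02 mol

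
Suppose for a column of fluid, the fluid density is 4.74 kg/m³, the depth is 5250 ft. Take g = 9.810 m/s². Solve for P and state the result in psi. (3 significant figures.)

P is given directly by: P = ρgh.
ρ = 4.74 kg/m³; h = 5250 ft = 1600 m; g = 9.810 m/s².
P = 74408 Pa
74408 Pa × (1 psi / 6895 Pa) = 10.79 psi

10.8 psi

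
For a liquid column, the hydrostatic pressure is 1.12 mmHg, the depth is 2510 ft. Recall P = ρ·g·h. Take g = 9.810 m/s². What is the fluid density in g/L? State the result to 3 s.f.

0.0199 g/L

Solving P = ρ·g·h for ρ: ρ = P/(g·h).
P = 1.12 mmHg = 149.3 Pa; h = 2510 ft = 765.0 m; g = 9.810 m/s².
ρ = 0.01990 kg/m³
Since 1 g/L = 1 kg/m³, 0.01990 g/L.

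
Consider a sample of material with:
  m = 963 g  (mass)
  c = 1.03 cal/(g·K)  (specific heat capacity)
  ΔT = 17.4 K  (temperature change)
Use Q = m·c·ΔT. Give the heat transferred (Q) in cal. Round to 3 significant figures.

Directly: Q = mcΔT.
m = 963 g = 0.9630 kg; c = 1.03 cal/(g·K) = 4310 J/(kg·K); ΔT = 17.4 K.
Q = 72211 J
72211 J × (1 cal / 4.184 J) = 17259 cal

17300 cal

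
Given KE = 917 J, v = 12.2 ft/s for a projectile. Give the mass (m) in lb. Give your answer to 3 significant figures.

292 lb

Rearranging KE = ½mv² for m: m = 2·KE/v².
KE = 917 J; v = 12.2 ft/s = 3.719 m/s.
m = 132.6 kg
132.6 kg × (1 lb / 0.4536 kg) = 292.4 lb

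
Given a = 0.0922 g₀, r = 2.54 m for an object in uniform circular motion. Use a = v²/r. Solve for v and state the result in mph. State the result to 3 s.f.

3.39 mph

Solving a = v²/r for v: v = √(a·r).
a = 0.0922 g₀ = 0.9042 m/s²; r = 2.54 m.
v = 1.515 m/s
1.515 m/s × (1 mph / 0.4470 m/s) = 3.390 mph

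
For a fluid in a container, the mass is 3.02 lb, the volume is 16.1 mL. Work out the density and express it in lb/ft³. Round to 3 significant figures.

5310 lb/ft³

ρ is given directly by: ρ = m/V.
m = 3.02 lb = 1.370 kg; V = 16.1 mL = 1.610×10^-5 m³.
ρ = 85084 kg/m³
85084 kg/m³ × (1 lb/ft³ / 16.02 kg/m³) = 5312 lb/ft³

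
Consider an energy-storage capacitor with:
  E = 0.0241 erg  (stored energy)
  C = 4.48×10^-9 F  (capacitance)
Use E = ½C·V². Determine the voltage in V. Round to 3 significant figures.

Solving E = ½C·V² for V: V = √(2E/C).
E = 0.0241 erg = 2.410×10^-9 J; C = 4.48×10^-9 F.
V = 1.037 V

1.04 V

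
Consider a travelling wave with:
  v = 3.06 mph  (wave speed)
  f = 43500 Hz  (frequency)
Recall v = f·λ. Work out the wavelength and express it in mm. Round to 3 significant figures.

0.0314 mm

Solving v = f·λ for λ: λ = v/f.
v = 3.06 mph = 1.368 m/s; f = 43500 Hz.
λ = 3.145×10^-5 m
3.145×10^-5 m × (1 mm / 0.001000 m) = 0.03145 mm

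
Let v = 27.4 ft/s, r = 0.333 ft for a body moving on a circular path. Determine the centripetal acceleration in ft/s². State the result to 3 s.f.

a is given directly by: a = v²/r.
v = 27.4 ft/s = 8.352 m/s; r = 0.333 ft = 0.1015 m.
a = 687.2 m/s²
687.2 m/s² × (1 ft/s² / 0.3048 m/s²) = 2255 ft/s²

2250 ft/s²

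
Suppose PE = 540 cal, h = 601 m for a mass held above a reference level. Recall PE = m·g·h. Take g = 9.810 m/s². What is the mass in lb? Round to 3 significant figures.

Rearranging PE = m·g·h for m: m = PE/(g·h).
PE = 540 cal = 2259 J; h = 601 m; g = 9.810 m/s².
m = 0.3832 kg
0.3832 kg × (1 lb / 0.4536 kg) = 0.8448 lb

0.845 lb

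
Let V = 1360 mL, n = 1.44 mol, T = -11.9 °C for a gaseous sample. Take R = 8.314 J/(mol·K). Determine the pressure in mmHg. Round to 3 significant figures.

From the ideal-gas law: P = nRT/V.
V = 1360 mL = 0.001360 m³; n = 1.44 mol; T = -11.9 °C = 261.2 K; R = 8.314 J/(mol·K).
P = 2.300×10^6 Pa
2.300×10^6 Pa × (1 mmHg / 133.3 Pa) = 17250 mmHg

17200 mmHg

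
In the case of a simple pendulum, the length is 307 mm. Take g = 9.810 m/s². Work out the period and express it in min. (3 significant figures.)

Directly: T = 2π√(L/g).
L = 307 mm = 0.3070 m; g = 9.810 m/s².
T = 1.112 s
1.112 s × (1 min / 60.00 s) = 0.01853 min

0.0185 min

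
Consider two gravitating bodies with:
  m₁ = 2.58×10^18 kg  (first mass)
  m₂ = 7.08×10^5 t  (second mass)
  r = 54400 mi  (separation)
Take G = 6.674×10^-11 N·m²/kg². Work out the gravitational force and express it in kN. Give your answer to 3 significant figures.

From Newton's law of gravitation: F = Gm₁m₂/r².
m₁ = 2.58×10^18 kg; m₂ = 7.08×10^5 t = 7.080×10^8 kg; r = 54400 mi = 8.755×10^7 m; G = 6.674×10^-11 N·m²/kg².
F = 15.91 N
15.91 N × (1 kN / 1000 N) = 0.01591 kN

0.0159 kN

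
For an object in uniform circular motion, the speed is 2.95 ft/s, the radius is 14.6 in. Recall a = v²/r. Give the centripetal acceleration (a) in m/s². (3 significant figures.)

Directly: a = v²/r.
v = 2.95 ft/s = 0.8992 m/s; r = 14.6 in = 0.3708 m.
a = 2.180 m/s²

2.18 m/s²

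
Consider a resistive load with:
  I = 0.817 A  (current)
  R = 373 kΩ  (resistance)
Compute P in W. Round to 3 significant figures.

Directly: P = I²R.
I = 0.817 A; R = 373 kΩ = 3.730×10^5 Ω.
P = 2.490×10^5 W

2.49×10^5 W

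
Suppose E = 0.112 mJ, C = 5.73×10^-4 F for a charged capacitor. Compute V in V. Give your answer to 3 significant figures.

Rearranging E = ½C·V² for V: V = √(2E/C).
E = 0.112 mJ = 1.120×10^-4 J; C = 5.73×10^-4 F.
V = 0.6252 V

0.625 V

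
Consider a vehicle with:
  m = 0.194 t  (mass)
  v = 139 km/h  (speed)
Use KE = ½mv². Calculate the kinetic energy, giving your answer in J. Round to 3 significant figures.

1.45×10^5 J

KE is given directly by: KE = ½mv².
m = 0.194 t = 194.0 kg; v = 139 km/h = 38.61 m/s.
KE = 1.446×10^5 J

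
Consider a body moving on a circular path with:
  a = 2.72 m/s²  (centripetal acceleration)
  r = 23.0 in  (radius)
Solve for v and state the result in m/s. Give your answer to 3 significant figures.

Solving a = v²/r for v: v = √(a·r).
a = 2.72 m/s²; r = 23.0 in = 0.5842 m.
v = 1.261 m/s

1.26 m/s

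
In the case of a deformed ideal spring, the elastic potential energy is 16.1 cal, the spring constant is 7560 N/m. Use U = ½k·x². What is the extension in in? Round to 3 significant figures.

5.26 in

Solving U = ½k·x² for x: x = √(2U/k).
U = 16.1 cal = 67.36 J; k = 7560 N/m.
x = 0.1335 m
0.1335 m × (1 in / 0.02540 m) = 5.256 in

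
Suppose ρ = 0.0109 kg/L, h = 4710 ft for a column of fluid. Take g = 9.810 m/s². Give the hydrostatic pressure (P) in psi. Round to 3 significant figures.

Directly: P = ρgh.
ρ = 0.0109 kg/L = 10.90 kg/m³; h = 4710 ft = 1436 m; g = 9.810 m/s².
P = 1.535×10^5 Pa
1.535×10^5 Pa × (1 psi / 6895 Pa) = 22.26 psi

22.3 psi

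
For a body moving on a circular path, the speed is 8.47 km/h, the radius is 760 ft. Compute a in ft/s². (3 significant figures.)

0.0784 ft/s²

Directly: a = v²/r.
v = 8.47 km/h = 2.353 m/s; r = 760 ft = 231.6 m.
a = 0.02390 m/s²
0.02390 m/s² × (1 ft/s² / 0.3048 m/s²) = 0.07840 ft/s²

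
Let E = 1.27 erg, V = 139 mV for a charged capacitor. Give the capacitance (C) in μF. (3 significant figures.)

Solving E = ½C·V² for C: C = 2E/V².
E = 1.27 erg = 1.270×10^-7 J; V = 139 mV = 0.1390 V.
C = 1.315×10^-5 F
1.315×10^-5 F × (1 μF / 1.000×10^-6 F) = 13.15 μF

13.1 μF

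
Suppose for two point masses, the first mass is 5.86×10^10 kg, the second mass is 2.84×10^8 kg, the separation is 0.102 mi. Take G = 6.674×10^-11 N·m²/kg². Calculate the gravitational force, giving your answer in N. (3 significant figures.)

41200 N

F is given directly by: F = Gm₁m₂/r².
m₁ = 5.86×10^10 kg; m₂ = 2.84×10^8 kg; r = 0.102 mi = 164.2 m; G = 6.674×10^-11 N·m²/kg².
F = 41220 N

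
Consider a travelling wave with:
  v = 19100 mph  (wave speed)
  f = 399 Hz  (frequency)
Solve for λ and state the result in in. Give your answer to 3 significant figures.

843 in

Solving v = f·λ for λ: λ = v/f.
v = 19100 mph = 8538 m/s; f = 399 Hz.
λ = 21.40 m
21.40 m × (1 in / 0.02540 m) = 842.5 in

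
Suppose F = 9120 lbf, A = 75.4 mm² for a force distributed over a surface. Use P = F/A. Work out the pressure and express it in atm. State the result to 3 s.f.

Directly: P = F/A.
F = 9120 lbf = 40568 N; A = 75.4 mm² = 7.540×10^-5 m².
P = 5.380×10^8 Pa
5.380×10^8 Pa × (1 atm / 1.013×10^5 Pa) = 5310 atm

5310 atm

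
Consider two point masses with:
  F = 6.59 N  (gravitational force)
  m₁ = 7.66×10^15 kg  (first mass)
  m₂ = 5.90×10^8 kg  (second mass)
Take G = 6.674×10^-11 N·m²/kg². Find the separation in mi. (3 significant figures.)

4200 mi

Rearranging: r = √(G·m₁m₂/F).
F = 6.59 N; m₁ = 7.66×10^15 kg; m₂ = 5.90×10^8 kg; G = 6.674×10^-11 N·m²/kg².
r = 6.765×10^6 m
6.765×10^6 m × (1 mi / 1609 m) = 4204 mi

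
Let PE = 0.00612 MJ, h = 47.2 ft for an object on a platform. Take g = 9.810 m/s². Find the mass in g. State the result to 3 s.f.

43400 g

Rearranging PE = m·g·h for m: m = PE/(g·h).
PE = 0.00612 MJ = 6120 J; h = 47.2 ft = 14.39 m; g = 9.810 m/s².
m = 43.36 kg
43.36 kg × (1 g / 0.001000 kg) = 43364 g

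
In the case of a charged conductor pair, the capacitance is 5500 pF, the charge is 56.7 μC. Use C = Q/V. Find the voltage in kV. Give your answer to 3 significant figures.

Solving C = Q/V for V: V = Q/C.
C = 5500 pF = 5.500×10^-9 F; Q = 56.7 μC = 5.670×10^-5 C.
V = 10309 V
10309 V × (1 kV / 1000 V) = 10.31 kV

10.3 kV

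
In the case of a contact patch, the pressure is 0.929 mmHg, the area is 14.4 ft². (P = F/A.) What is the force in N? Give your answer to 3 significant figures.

Rearranging P = F/A for F: F = P·A.
P = 0.929 mmHg = 123.9 Pa; A = 14.4 ft² = 1.338 m².
F = 165.7 N

166 N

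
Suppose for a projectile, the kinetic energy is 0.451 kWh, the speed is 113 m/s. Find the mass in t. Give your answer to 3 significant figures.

0.254 t

Solving KE = ½mv² for m: m = 2·KE/v².
KE = 0.451 kWh = 1.624×10^6 J; v = 113 m/s.
m = 254.3 kg
254.3 kg × (1 t / 1000 kg) = 0.2543 t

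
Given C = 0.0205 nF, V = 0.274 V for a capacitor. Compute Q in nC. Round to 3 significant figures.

Solving C = Q/V for Q: Q = CV.
C = 0.0205 nF = 2.050×10^-11 F; V = 0.274 V.
Q = 5.617×10^-12 C
5.617×10^-12 C × (1 nC / 1.000×10^-9 C) = 0.005617 nC

0.00562 nC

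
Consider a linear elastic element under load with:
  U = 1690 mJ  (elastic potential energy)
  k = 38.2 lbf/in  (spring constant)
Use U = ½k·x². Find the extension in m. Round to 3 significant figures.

0.0225 m

Solving U = ½k·x² for x: x = √(2U/k).
U = 1690 mJ = 1.690 J; k = 38.2 lbf/in = 6690 N/m.
x = 0.02248 m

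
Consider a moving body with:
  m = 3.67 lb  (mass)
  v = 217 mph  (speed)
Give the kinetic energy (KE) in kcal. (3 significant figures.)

1.87 kcal

KE is given directly by: KE = ½mv².
m = 3.67 lb = 1.665 kg; v = 217 mph = 97.01 m/s.
KE = 7833 J  (the unit combination reduces to kg·m²/s² = J)
7833 J × (1 kcal / 4184 J) = 1.872 kcal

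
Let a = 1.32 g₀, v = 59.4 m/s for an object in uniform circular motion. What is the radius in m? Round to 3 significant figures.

273 m

Solving a = v²/r for r: r = v²/a.
a = 1.32 g₀ = 12.94 m/s²; v = 59.4 m/s.
r = 272.6 m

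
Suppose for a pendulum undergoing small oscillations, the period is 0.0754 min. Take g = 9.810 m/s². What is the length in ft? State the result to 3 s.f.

16.7 ft

Rearranging T = 2π√(L/g) for L: L = g·(T/2π)².
T = 0.0754 min = 4.524 s; g = 9.810 m/s².
L = 5.086 m
5.086 m × (1 ft / 0.3048 m) = 16.69 ft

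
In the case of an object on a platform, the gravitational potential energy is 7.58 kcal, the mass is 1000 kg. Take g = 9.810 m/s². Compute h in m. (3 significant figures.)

3.23 m

Rearranging PE = m·g·h for h: h = PE/(m·g).
PE = 7.58 kcal = 31715 J; m = 1000 kg; g = 9.810 m/s².
h = 3.233 m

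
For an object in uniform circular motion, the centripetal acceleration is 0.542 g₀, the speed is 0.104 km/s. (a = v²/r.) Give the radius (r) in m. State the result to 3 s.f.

Rearranging: r = v²/a.
a = 0.542 g₀ = 5.315 m/s²; v = 0.104 km/s = 104.0 m/s.
r = 2035 m

2030 m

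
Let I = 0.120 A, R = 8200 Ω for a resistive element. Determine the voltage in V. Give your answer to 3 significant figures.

V is given directly by: V = IR.
I = 0.120 A; R = 8200 Ω.
V = 984.0 V  (the unit combination reduces to kg·m²/(A·s³) = V)

984 V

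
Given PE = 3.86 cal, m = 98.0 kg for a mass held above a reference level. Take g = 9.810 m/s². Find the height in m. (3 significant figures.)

0.0168 m

Rearranging PE = m·g·h for h: h = PE/(m·g).
PE = 3.86 cal = 16.15 J; m = 98.0 kg; g = 9.810 m/s².
h = 0.01680 m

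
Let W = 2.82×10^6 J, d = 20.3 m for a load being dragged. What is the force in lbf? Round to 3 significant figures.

31200 lbf

Rearranging W = F·d for F: F = W/d.
W = 2.82×10^6 J; d = 20.3 m.
F = 1.389×10^5 N
1.389×10^5 N × (1 lbf / 4.448 N) = 31230 lbf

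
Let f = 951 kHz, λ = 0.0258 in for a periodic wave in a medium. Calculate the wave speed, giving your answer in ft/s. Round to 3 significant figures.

2040 ft/s

v is given directly by: v = fλ.
f = 951 kHz = 9.510×10^5 Hz; λ = 0.0258 in = 6.553×10^-4 m.
v = 623.2 m/s
623.2 m/s × (1 ft/s / 0.3048 m/s) = 2045 ft/s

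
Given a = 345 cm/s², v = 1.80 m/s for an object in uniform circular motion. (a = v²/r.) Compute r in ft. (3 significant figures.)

Rearranging a = v²/r for r: r = v²/a.
a = 345 cm/s² = 3.450 m/s²; v = 1.80 m/s.
r = 0.9391 m
0.9391 m × (1 ft / 0.3048 m) = 3.081 ft

3.08 ft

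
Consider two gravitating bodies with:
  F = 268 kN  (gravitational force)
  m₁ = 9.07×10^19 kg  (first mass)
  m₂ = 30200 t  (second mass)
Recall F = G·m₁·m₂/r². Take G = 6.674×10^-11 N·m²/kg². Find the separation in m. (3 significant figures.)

Rearranging F = G·m₁·m₂/r² for r: r = √(G·m₁m₂/F).
F = 268 kN = 2.680×10^5 N; m₁ = 9.07×10^19 kg; m₂ = 30200 t = 3.020×10^7 kg; G = 6.674×10^-11 N·m²/kg².
r = 8.259×10^5 m

8.26×10^5 m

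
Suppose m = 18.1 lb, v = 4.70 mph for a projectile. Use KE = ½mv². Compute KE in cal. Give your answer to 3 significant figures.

KE is given directly by: KE = ½mv².
m = 18.1 lb = 8.210 kg; v = 4.70 mph = 2.101 m/s.
KE = 18.12 J  (the unit combination reduces to kg·m²/s² = J)
18.12 J × (1 cal / 4.184 J) = 4.331 cal

4.33 cal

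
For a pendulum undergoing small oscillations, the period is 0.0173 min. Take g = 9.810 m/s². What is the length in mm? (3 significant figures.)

268 mm

Rearranging: L = g·(T/2π)².
T = 0.0173 min = 1.038 s; g = 9.810 m/s².
L = 0.2677 m
0.2677 m × (1 mm / 0.001000 m) = 267.7 mm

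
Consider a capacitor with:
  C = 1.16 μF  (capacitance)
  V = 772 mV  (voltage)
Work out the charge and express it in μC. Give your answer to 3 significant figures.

0.896 μC

Rearranging C = Q/V for Q: Q = CV.
C = 1.16 μF = 1.160×10^-6 F; V = 772 mV = 0.7720 V.
Q = 8.955×10^-7 C
8.955×10^-7 C × (1 μC / 1.000×10^-6 C) = 0.8955 μC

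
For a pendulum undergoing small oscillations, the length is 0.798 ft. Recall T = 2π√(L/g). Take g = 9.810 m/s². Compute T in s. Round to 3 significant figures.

0.989 s

Directly: T = 2π√(L/g).
L = 0.798 ft = 0.2432 m; g = 9.810 m/s².
T = 0.9894 s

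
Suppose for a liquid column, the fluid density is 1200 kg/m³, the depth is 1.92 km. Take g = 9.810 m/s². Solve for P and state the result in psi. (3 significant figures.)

3280 psi

Directly: P = ρgh.
ρ = 1200 kg/m³; h = 1.92 km = 1920 m; g = 9.810 m/s².
P = 2.260×10^7 Pa
2.260×10^7 Pa × (1 psi / 6895 Pa) = 3278 psi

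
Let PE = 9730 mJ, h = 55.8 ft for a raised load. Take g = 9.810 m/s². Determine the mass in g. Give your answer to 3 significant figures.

58.3 g

Solving PE = m·g·h for m: m = PE/(g·h).
PE = 9730 mJ = 9.730 J; h = 55.8 ft = 17.01 m; g = 9.810 m/s².
m = 0.05832 kg
0.05832 kg × (1 g / 0.001000 kg) = 58.32 g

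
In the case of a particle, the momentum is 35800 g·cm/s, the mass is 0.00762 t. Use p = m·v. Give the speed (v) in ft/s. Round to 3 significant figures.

Rearranging: v = p/m.
p = 35800 g·cm/s = 0.3580 kg·m/s; m = 0.00762 t = 7.620 kg.
v = 0.04698 m/s
0.04698 m/s × (1 ft/s / 0.3048 m/s) = 0.1541 ft/s

0.154 ft/s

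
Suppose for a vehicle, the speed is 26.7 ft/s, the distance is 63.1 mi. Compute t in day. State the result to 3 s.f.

0.144 day

Solving v = d/t for t: t = d/v.
v = 26.7 ft/s = 8.138 m/s; d = 63.1 mi = 1.015×10^5 m.
t = 12478 s
12478 s × (1 day / 86400 s) = 0.1444 day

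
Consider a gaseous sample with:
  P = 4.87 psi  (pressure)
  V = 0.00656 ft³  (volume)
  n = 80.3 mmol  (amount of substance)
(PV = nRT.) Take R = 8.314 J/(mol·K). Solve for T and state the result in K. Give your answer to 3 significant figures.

9.34 K

Rearranging PV = nRT for T: T = PV/(nR).
P = 4.87 psi = 33577 Pa; V = 0.00656 ft³ = 1.858×10^-4 m³; n = 80.3 mmol = 0.08030 mol; R = 8.314 J/(mol·K).
T = 9.343 K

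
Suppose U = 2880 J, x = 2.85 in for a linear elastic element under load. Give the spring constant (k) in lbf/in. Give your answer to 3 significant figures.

Rearranging U = ½k·x² for k: k = 2U/x².
U = 2880 J; x = 2.85 in = 0.07239 m.
k = 1.099×10^6 N/m
1.099×10^6 N/m × (1 lbf/in / 175.1 N/m) = 6276 lbf/in

6280 lbf/in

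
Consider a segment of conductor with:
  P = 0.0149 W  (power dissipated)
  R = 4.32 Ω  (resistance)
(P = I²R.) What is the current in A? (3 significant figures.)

Solving P = I²R for I: I = √(P/R).
P = 0.0149 W; R = 4.32 Ω.
I = 0.05873 A

0.0587 A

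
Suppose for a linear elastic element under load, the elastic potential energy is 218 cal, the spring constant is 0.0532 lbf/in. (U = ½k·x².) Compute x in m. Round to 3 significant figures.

Rearranging U = ½k·x² for x: x = √(2U/k).
U = 218 cal = 912.1 J; k = 0.0532 lbf/in = 9.317 N/m.
x = 13.99 m

14.0 m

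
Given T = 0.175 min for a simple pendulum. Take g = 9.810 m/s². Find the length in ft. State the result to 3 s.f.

Solving T = 2π√(L/g) for L: L = g·(T/2π)².
T = 0.175 min = 10.50 s; g = 9.810 m/s².
L = 27.40 m
27.40 m × (1 ft / 0.3048 m) = 89.88 ft

89.9 ft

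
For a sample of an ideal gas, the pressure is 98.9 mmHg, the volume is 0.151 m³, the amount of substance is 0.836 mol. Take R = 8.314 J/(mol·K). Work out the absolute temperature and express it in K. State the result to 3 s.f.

Solving PV = nRT for T: T = PV/(nR).
P = 98.9 mmHg = 13186 Pa; V = 0.151 m³; n = 0.836 mol; R = 8.314 J/(mol·K).
T = 286.5 K

286 K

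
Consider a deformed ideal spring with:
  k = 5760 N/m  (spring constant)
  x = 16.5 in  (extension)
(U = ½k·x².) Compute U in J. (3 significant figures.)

U is given directly by: U = ½kx².
k = 5760 N/m; x = 16.5 in = 0.4191 m.
U = 505.9 J  (the unit combination reduces to kg·m²/s² = J)

506 J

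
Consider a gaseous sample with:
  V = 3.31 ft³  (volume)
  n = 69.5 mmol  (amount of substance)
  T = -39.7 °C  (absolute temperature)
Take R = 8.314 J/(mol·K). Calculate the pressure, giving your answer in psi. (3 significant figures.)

From the ideal-gas law: P = nRT/V.
V = 3.31 ft³ = 0.09373 m³; n = 69.5 mmol = 0.06950 mol; T = -39.7 °C = 233.4 K; R = 8.314 J/(mol·K).
P = 1439 Pa
1439 Pa × (1 psi / 6895 Pa) = 0.2087 psi

0.209 psi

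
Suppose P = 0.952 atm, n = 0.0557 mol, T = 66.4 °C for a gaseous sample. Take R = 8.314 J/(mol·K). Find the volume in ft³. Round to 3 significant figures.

Rearranging PV = nRT for V: V = nRT/P.
P = 0.952 atm = 96461 Pa; n = 0.0557 mol; T = 66.4 °C = 339.5 K; R = 8.314 J/(mol·K).
V = 0.001630 m³
0.001630 m³ × (1 ft³ / 0.02832 m³) = 0.05757 ft³

0.0576 ft³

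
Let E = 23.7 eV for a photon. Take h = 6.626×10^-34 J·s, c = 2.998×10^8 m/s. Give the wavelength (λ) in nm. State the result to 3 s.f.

52.3 nm

Rearranging E = h·c/λ for λ: λ = hc/E.
E = 23.7 eV = 3.797×10^-18 J; h = 6.626×10^-34 J·s; c = 2.998×10^8 m/s.
λ = 5.231×10^-8 m
5.231×10^-8 m × (1 nm / 1.000×10^-9 m) = 52.31 nm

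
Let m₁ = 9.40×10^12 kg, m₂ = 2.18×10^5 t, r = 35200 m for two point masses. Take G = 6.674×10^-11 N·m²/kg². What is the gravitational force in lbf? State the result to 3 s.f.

F is given directly by: F = Gm₁m₂/r².
m₁ = 9.40×10^12 kg; m₂ = 2.18×10^5 t = 2.180×10^8 kg; r = 35200 m; G = 6.674×10^-11 N·m²/kg².
F = 110.4 N
110.4 N × (1 lbf / 4.448 N) = 24.81 lbf

24.8 lbf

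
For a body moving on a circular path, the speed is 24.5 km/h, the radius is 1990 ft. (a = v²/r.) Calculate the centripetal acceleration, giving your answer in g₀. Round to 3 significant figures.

Directly: a = v²/r.
v = 24.5 km/h = 6.806 m/s; r = 1990 ft = 606.6 m.
a = 0.07636 m/s²
0.07636 m/s² × (1 g₀ / 9.807 m/s²) = 0.007786 g₀

0.00779 g₀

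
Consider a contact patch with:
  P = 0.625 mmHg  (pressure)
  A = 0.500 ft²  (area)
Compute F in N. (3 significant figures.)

3.87 N

Rearranging: F = P·A.
P = 0.625 mmHg = 83.33 Pa; A = 0.500 ft² = 0.04645 m².
F = 3.871 N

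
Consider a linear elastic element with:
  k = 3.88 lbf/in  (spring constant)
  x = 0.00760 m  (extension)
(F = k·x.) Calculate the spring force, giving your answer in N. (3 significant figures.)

5.16 N

From Hooke's law: F = kx.
k = 3.88 lbf/in = 679.5 N/m; x = 0.00760 m.
F = 5.164 N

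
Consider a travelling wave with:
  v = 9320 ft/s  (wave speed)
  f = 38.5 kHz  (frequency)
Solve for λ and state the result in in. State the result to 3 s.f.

2.90 in

Solving v = f·λ for λ: λ = v/f.
v = 9320 ft/s = 2841 m/s; f = 38.5 kHz = 38500 Hz.
λ = 0.07379 m
0.07379 m × (1 in / 0.02540 m) = 2.905 in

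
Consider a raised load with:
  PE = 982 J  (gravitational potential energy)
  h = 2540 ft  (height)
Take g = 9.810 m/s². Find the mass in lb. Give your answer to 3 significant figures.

Rearranging: m = PE/(g·h).
PE = 982 J; h = 2540 ft = 774.2 m; g = 9.810 m/s².
m = 0.1293 kg
0.1293 kg × (1 lb / 0.4536 kg) = 0.2851 lb

0.285 lb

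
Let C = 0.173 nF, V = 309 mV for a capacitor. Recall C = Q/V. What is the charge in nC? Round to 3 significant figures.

0.0535 nC

Rearranging C = Q/V for Q: Q = CV.
C = 0.173 nF = 1.730×10^-10 F; V = 309 mV = 0.3090 V.
Q = 5.346×10^-11 C  (the unit combination reduces to A·s = C)
5.346×10^-11 C × (1 nC / 1.000×10^-9 C) = 0.05346 nC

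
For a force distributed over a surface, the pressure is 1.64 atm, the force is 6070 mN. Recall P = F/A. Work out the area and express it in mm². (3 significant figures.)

36.5 mm²

Rearranging P = F/A for A: A = F/P.
P = 1.64 atm = 1.662×10^5 Pa; F = 6070 mN = 6.070 N.
A = 3.653×10^-5 m²
3.653×10^-5 m² × (1 mm² / 1.000×10^-6 m²) = 36.53 mm²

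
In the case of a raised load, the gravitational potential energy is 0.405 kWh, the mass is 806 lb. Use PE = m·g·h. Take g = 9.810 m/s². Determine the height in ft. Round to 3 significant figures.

Rearranging PE = m·g·h for h: h = PE/(m·g).
PE = 0.405 kWh = 1.458×10^6 J; m = 806 lb = 365.6 kg; g = 9.810 m/s².
h = 406.5 m
406.5 m × (1 ft / 0.3048 m) = 1334 ft

1330 ft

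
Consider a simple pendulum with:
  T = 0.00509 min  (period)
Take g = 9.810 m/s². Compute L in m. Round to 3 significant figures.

Rearranging T = 2π√(L/g) for L: L = g·(T/2π)².
T = 0.00509 min = 0.3054 s; g = 9.810 m/s².
L = 0.02318 m

0.0232 m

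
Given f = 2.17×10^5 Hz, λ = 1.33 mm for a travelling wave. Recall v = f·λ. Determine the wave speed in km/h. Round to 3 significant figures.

v is given directly by: v = fλ.
f = 2.17×10^5 Hz; λ = 1.33 mm = 0.001330 m.
v = 288.6 m/s
288.6 m/s × (1 km/h / 0.2778 m/s) = 1039 km/h

1040 km/h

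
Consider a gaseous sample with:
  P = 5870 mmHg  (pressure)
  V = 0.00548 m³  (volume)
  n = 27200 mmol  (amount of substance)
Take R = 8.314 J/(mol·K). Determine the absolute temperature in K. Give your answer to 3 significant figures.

Rearranging PV = nRT for T: T = PV/(nR).
P = 5870 mmHg = 7.826×10^5 Pa; V = 0.00548 m³; n = 27200 mmol = 27.20 mol; R = 8.314 J/(mol·K).
T = 18.96 K

19.0 K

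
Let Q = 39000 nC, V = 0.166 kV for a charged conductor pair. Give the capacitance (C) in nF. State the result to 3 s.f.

235 nF

Directly: C = Q/V.
Q = 39000 nC = 3.900×10^-5 C; V = 0.166 kV = 166.0 V.
C = 2.349×10^-7 F
2.349×10^-7 F × (1 nF / 1.000×10^-9 F) = 234.9 nF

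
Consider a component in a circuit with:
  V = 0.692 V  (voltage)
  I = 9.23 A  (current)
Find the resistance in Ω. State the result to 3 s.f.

From Ohm's law: R = V/I.
V = 0.692 V; I = 9.23 A.
R = 0.07497 Ω

0.0750 Ω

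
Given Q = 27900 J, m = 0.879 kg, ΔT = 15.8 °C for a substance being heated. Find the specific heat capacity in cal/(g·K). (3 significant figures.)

Rearranging: c = Q/(m·ΔT).
Q = 27900 J; m = 0.879 kg; ΔT = 15.8 °C = 15.80 K.
c = 2009 J/(kg·K)
2009 J/(kg·K) × (1 cal/(g·K) / 4184 J/(kg·K)) = 0.4801 cal/(g·K)

0.480 cal/(g·K)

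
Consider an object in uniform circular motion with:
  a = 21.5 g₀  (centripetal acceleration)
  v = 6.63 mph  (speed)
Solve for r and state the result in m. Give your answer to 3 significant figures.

Solving a = v²/r for r: r = v²/a.
a = 21.5 g₀ = 210.8 m/s²; v = 6.63 mph = 2.964 m/s.
r = 0.04166 m

0.0417 m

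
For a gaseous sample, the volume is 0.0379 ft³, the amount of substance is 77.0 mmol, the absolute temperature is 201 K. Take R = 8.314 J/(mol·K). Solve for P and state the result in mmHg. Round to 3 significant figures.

P is given directly by: P = nRT/V.
V = 0.0379 ft³ = 0.001073 m³; n = 77.0 mmol = 0.07700 mol; T = 201 K; R = 8.314 J/(mol·K).
P = 1.199×10^5 Pa
1.199×10^5 Pa × (1 mmHg / 133.3 Pa) = 899.3 mmHg

899 mmHg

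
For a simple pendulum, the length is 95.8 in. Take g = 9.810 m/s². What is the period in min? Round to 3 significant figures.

Directly: T = 2π√(L/g).
L = 95.8 in = 2.433 m; g = 9.810 m/s².
T = 3.129 s
3.129 s × (1 min / 60.00 s) = 0.05215 min

0.0522 min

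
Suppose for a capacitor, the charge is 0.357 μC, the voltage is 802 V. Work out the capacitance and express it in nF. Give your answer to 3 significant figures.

Directly: C = Q/V.
Q = 0.357 μC = 3.570×10^-7 C; V = 802 V.
C = 4.451×10^-10 F
4.451×10^-10 F × (1 nF / 1.000×10^-9 F) = 0.4451 nF

0.445 nF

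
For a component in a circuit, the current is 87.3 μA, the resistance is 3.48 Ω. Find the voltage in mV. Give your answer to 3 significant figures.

V is given directly by: V = IR.
I = 87.3 μA = 8.730×10^-5 A; R = 3.48 Ω.
V = 3.038×10^-4 V
3.038×10^-4 V × (1 mV / 0.001000 V) = 0.3038 mV

0.304 mV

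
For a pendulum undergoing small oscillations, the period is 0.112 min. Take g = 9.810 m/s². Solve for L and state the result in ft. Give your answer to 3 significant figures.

36.8 ft

Rearranging T = 2π√(L/g) for L: L = g·(T/2π)².
T = 0.112 min = 6.720 s; g = 9.810 m/s².
L = 11.22 m
11.22 m × (1 ft / 0.3048 m) = 36.82 ft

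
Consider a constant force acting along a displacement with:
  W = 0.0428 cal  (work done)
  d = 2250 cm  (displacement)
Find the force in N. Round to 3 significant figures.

Rearranging W = F·d for F: F = W/d.
W = 0.0428 cal = 0.1791 J; d = 2250 cm = 22.50 m.
F = 0.007959 N  (the unit combination reduces to kg·m/s² = N)

0.00796 N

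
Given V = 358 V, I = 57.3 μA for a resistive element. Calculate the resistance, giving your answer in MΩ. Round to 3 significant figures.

6.25 MΩ

From Ohm's law: R = V/I.
V = 358 V; I = 57.3 μA = 5.730×10^-5 A.
R = 6.248×10^6 Ω
6.248×10^6 Ω × (1 MΩ / 1.000×10^6 Ω) = 6.248 MΩ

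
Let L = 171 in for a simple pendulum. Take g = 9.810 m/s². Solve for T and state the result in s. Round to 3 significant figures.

T is given directly by: T = 2π√(L/g).
L = 171 in = 4.343 m; g = 9.810 m/s².
T = 4.181 s

4.18 s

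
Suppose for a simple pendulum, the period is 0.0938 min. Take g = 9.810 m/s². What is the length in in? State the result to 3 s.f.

Rearranging T = 2π√(L/g) for L: L = g·(T/2π)².
T = 0.0938 min = 5.628 s; g = 9.810 m/s².
L = 7.871 m
7.871 m × (1 in / 0.02540 m) = 309.9 in

310 in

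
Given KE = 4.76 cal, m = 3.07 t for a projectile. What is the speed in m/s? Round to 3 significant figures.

Rearranging: v = √(2·KE/m).
KE = 4.76 cal = 19.92 J; m = 3.07 t = 3070 kg.
v = 0.1139 m/s

0.114 m/s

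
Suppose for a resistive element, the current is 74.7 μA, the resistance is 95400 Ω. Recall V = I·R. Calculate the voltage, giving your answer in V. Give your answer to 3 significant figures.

Directly: V = IR.
I = 74.7 μA = 7.470×10^-5 A; R = 95400 Ω.
V = 7.126 V

7.13 V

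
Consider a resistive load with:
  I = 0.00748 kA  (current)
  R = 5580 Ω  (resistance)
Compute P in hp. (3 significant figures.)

Directly: P = I²R.
I = 0.00748 kA = 7.480 A; R = 5580 Ω.
P = 3.122×10^5 W
3.122×10^5 W × (1 hp / 745.7 W) = 418.7 hp

419 hp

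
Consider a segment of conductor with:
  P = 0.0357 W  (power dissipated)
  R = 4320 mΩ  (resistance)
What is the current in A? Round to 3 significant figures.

0.0909 A

Rearranging P = I²R for I: I = √(P/R).
P = 0.0357 W; R = 4320 mΩ = 4.320 Ω.
I = 0.09091 A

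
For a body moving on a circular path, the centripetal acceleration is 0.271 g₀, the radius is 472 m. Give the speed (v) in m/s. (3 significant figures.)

35.4 m/s

Rearranging a = v²/r for v: v = √(a·r).
a = 0.271 g₀ = 2.658 m/s²; r = 472 m.
v = 35.42 m/s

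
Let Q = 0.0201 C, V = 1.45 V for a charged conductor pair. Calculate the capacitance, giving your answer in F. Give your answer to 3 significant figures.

C is given directly by: C = Q/V.
Q = 0.0201 C; V = 1.45 V.
C = 0.01386 F

0.0139 F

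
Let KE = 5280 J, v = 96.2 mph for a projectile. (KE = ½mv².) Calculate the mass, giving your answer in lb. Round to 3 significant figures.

Solving KE = ½mv² for m: m = 2·KE/v².
KE = 5280 J; v = 96.2 mph = 43.01 m/s.
m = 5.710 kg
5.710 kg × (1 lb / 0.4536 kg) = 12.59 lb

12.6 lb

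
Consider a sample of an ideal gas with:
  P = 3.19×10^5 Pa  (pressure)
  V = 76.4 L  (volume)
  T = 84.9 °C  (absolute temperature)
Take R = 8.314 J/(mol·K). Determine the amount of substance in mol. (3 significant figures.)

8.19 mol

From the ideal-gas law: n = PV/(RT).
P = 3.19×10^5 Pa; V = 76.4 L = 0.07640 m³; T = 84.9 °C = 358.0 K; R = 8.314 J/(mol·K).
n = 8.187 mol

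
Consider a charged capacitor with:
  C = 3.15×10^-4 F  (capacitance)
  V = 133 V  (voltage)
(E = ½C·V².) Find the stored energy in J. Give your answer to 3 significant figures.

2.79 J

Directly: E = ½CV².
C = 3.15×10^-4 F; V = 133 V.
E = 2.786 J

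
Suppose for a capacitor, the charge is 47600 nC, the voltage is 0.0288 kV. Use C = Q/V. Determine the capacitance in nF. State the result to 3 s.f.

1650 nF

C is given directly by: C = Q/V.
Q = 47600 nC = 4.760×10^-5 C; V = 0.0288 kV = 28.80 V.
C = 1.653×10^-6 F
1.653×10^-6 F × (1 nF / 1.000×10^-9 F) = 1653 nF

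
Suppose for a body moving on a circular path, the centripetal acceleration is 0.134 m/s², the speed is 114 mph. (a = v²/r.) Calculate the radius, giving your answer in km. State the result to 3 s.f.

Rearranging: r = v²/a.
a = 0.134 m/s²; v = 114 mph = 50.96 m/s.
r = 19382 m
19382 m × (1 km / 1000 m) = 19.38 km

19.4 km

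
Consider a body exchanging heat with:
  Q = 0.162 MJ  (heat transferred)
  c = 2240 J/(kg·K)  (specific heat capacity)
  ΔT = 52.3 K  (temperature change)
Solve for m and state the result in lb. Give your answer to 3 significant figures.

Rearranging: m = Q/(c·ΔT).
Q = 0.162 MJ = 1.620×10^5 J; c = 2240 J/(kg·K); ΔT = 52.3 K.
m = 1.383 kg
1.383 kg × (1 lb / 0.4536 kg) = 3.049 lb

3.05 lb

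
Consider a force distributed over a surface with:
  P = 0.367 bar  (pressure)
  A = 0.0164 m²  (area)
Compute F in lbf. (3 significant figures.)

Rearranging P = F/A for F: F = P·A.
P = 0.367 bar = 36700 Pa; A = 0.0164 m².
F = 601.9 N
601.9 N × (1 lbf / 4.448 N) = 135.3 lbf

135 lbf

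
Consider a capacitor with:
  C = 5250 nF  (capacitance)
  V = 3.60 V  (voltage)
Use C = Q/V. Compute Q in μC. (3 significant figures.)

18.9 μC

Rearranging C = Q/V for Q: Q = CV.
C = 5250 nF = 5.250×10^-6 F; V = 3.60 V.
Q = 1.890×10^-5 C  (the unit combination reduces to A·s = C)
1.890×10^-5 C × (1 μC / 1.000×10^-6 C) = 18.90 μC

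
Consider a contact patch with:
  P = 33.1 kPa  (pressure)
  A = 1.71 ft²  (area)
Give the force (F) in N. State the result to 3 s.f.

Rearranging: F = P·A.
P = 33.1 kPa = 33100 Pa; A = 1.71 ft² = 0.1589 m².
F = 5258 N

5260 N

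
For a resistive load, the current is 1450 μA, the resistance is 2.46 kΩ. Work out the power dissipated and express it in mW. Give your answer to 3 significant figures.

P is given directly by: P = I²R.
I = 1450 μA = 0.001450 A; R = 2.46 kΩ = 2460 Ω.
P = 0.005172 W  (the unit combination reduces to kg·m²/s³ = W)
0.005172 W × (1 mW / 0.001000 W) = 5.172 mW

5.17 mW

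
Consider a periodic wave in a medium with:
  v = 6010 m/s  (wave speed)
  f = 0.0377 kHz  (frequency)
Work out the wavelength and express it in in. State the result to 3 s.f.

Rearranging: λ = v/f.
v = 6010 m/s; f = 0.0377 kHz = 37.70 Hz.
λ = 159.4 m
159.4 m × (1 in / 0.02540 m) = 6276 in

6280 in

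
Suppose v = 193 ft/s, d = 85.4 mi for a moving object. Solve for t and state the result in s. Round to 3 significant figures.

2340 s

Rearranging v = d/t for t: t = d/v.
v = 193 ft/s = 58.83 m/s; d = 85.4 mi = 1.374×10^5 m.
t = 2336 s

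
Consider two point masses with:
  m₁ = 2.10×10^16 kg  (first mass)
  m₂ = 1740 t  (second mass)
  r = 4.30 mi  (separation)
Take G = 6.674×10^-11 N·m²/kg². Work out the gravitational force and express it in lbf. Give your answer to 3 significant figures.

From Newton's law of gravitation: F = Gm₁m₂/r².
m₁ = 2.10×10^16 kg; m₂ = 1740 t = 1.740×10^6 kg; r = 4.30 mi = 6920 m; G = 6.674×10^-11 N·m²/kg².
F = 50924 N  (the unit combination reduces to kg·m/s² = N)
50924 N × (1 lbf / 4.448 N) = 11448 lbf

11400 lbf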